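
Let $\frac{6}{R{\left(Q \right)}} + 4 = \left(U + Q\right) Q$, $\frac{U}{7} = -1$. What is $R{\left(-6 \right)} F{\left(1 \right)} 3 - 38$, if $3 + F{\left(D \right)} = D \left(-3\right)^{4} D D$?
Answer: $- \frac{704}{37} \approx -19.027$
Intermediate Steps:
$U = -7$ ($U = 7 \left(-1\right) = -7$)
$F{\left(D \right)} = -3 + 81 D^{3}$ ($F{\left(D \right)} = -3 + D \left(-3\right)^{4} D D = -3 + D 81 D^{2} = -3 + 81 D D^{2} = -3 + 81 D^{3}$)
$R{\left(Q \right)} = \frac{6}{-4 + Q \left(-7 + Q\right)}$ ($R{\left(Q \right)} = \frac{6}{-4 + \left(-7 + Q\right) Q} = \frac{6}{-4 + Q \left(-7 + Q\right)}$)
$R{\left(-6 \right)} F{\left(1 \right)} 3 - 38 = \frac{6}{-4 + \left(-6\right)^{2} - -42} \left(-3 + 81 \cdot 1^{3}\right) 3 - 38 = \frac{6}{-4 + 36 + 42} \left(-3 + 81 \cdot 1\right) 3 - 38 = \frac{6}{74} \left(-3 + 81\right) 3 - 38 = 6 \cdot \frac{1}{74} \cdot 78 \cdot 3 - 38 = \frac{3}{37} \cdot 234 - 38 = \frac{702}{37} - 38 = - \frac{704}{37}$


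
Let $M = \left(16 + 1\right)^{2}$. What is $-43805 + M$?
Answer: $-43516$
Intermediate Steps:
$M = 289$ ($M = 17^{2} = 289$)
$-43805 + M = -43805 + 289 = -43516$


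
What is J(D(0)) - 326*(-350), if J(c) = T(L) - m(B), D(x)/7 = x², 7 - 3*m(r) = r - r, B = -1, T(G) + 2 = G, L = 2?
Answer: 342293/3 ≈ 1.1410e+5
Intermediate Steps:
T(G) = -2 + G
m(r) = 7/3 (m(r) = 7/3 - (r - r)/3 = 7/3 - ⅓*0 = 7/3 + 0 = 7/3)
D(x) = 7*x²
J(c) = -7/3 (J(c) = (-2 + 2) - 1*7/3 = 0 - 7/3 = -7/3)
J(D(0)) - 326*(-350) = -7/3 - 326*(-350) = -7/3 + 114100 = 342293/3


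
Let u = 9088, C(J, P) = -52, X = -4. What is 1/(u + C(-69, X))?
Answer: 1/9036 ≈ 0.00011067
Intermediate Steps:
1/(u + C(-69, X)) = 1/(9088 - 52) = 1/9036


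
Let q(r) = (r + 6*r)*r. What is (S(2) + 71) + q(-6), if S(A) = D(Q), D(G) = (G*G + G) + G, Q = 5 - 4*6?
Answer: 646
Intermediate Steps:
Q = -19 (Q = 5 - 24 = -19)
q(r) = 7*r**2 (q(r) = (7*r)*r = 7*r**2)
D(G) = G**2 + 2*G (D(G) = (G**2 + G) + G = (G + G**2) + G = G**2 + 2*G)
S(A) = 323 (S(A) = -19*(2 - 19) = -19*(-17) = 323)
(S(2) + 71) + q(-6) = (323 + 71) + 7*(-6)**2 = 394 + 7*36 = 394 + 252 = 646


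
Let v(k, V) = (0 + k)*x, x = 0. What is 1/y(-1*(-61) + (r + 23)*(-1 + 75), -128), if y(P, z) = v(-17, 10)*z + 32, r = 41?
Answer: 1/32 ≈ 0.031250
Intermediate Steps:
v(k, V) = 0 (v(k, V) = (0 + k)*0 = k*0 = 0)
y(P, z) = 32 (y(P, z) = 0*z + 32 = 0 + 32 = 32)
1/y(-1*(-61) + (r + 23)*(-1 + 75), -128) = 1/32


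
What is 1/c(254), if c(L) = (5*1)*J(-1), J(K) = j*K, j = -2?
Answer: 1/10 ≈ 0.10000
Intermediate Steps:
J(K) = -2*K
c(L) = 10 (c(L) = (5*1)*(-2*(-1)) = 5*2 = 10)
1/c(254) = 1/10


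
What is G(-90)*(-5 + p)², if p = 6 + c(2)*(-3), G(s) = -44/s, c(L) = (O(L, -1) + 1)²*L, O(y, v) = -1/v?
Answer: 11638/45 ≈ 258.62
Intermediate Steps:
c(L) = 4*L (c(L) = (-1/(-1) + 1)²*L = (-1*(-1) + 1)²*L = (1 + 1)²*L = 2²*L = 4*L)
p = -18 (p = 6 + (4*2)*(-3) = 6 + 8*(-3) = 6 - 24 = -18)
G(-90)*(-5 + p)² = (-44/(-90))*(-5 - 18)² = -44*(-1/90)*(-23)² = (22/45)*529 = 11638/45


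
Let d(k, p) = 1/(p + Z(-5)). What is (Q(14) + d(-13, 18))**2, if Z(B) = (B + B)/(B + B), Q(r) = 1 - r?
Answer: 60516/361 ≈ 167.63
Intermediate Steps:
Z(B) = 1 (Z(B) = (2*B)/((2*B)) = (2*B)*(1/(2*B)) = 1)
d(k, p) = 1/(1 + p) (d(k, p) = 1/(p + 1) = 1/(1 + p))
(Q(14) + d(-13, 18))**2 = ((1 - 1*14) + 1/(1 + 18))**2 = ((1 - 14) + 1/19)**2 = (-13 + 1/19)**2 = (-246/19)**2 = 60516/361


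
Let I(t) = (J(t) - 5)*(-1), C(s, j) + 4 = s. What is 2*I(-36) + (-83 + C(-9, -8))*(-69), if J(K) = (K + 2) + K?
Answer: 6774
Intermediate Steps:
C(s, j) = -4 + s
J(K) = 2 + 2*K (J(K) = (2 + K) + K = 2 + 2*K)
I(t) = 3 - 2*t (I(t) = ((2 + 2*t) - 5)*(-1) = (-3 + 2*t)*(-1) = 3 - 2*t)
2*I(-36) + (-83 + C(-9, -8))*(-69) = 2*(3 - 2*(-36)) + (-83 + (-4 - 9))*(-69) = 2*(3 + 72) + (-83 - 13)*(-69) = 2*75 - 96*(-69) = 150 + 6624 = 6774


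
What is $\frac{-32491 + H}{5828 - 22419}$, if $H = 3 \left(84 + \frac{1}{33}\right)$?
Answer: $\frac{354628}{182501} \approx 1.9432$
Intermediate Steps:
$H = \frac{2773}{11}$ ($H = 3 \left(84 + \frac{1}{33}\right) = 3 \cdot \frac{2773}{33} = \frac{2773}{11} \approx 252.09$)
$\frac{-32491 + H}{5828 - 22419} = \frac{-32491 + \frac{2773}{11}}{5828 - 22419} = - \frac{354628}{11 \left(-16591\right)} = \left(- \frac{354628}{11}\right) \left(- \frac{1}{16591}\right) = \frac{354628}{182501}$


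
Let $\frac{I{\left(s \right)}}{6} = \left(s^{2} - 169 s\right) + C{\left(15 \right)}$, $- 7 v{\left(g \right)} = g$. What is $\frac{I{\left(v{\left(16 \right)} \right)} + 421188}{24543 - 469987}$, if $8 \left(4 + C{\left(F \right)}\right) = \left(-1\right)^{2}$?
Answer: $- \frac{83008707}{87307024} \approx -0.95077$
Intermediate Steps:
$C{\left(F \right)} = - \frac{31}{8}$ ($C{\left(F \right)} = -4 + \frac{\left(-1\right)^{2}}{8} = -4 + \frac{1}{8} \cdot 1 = -4 + \frac{1}{8} = - \frac{31}{8}$)
$v{\left(g \right)} = - \frac{g}{7}$
$I{\left(s \right)} = - \frac{93}{4} - 1014 s + 6 s^{2}$ ($I{\left(s \right)} = 6 \left(\left(s^{2} - 169 s\right) - \frac{31}{8}\right) = 6 \left(- \frac{31}{8} + s^{2} - 169 s\right) = - \frac{93}{4} - 1014 s + 6 s^{2}$)
$\frac{I{\left(v{\left(16 \right)} \right)} + 421188}{24543 - 469987} = \frac{\left(- \frac{93}{4} - 1014 \left(\left(- \frac{1}{7}\right) 16\right) + 6 \left(\left(- \frac{1}{7}\right) 16\right)^{2}\right) + 421188}{24543 - 469987} = \frac{\left(- \frac{93}{4} - - \frac{16224}{7} + 6 \left(- \frac{16}{7}\right)^{2}\right) + 421188}{-445444} = \left(\left(- \frac{93}{4} + \frac{16224}{7} + 6 \cdot \frac{256}{49}\right) + 421188\right) \left(- \frac{1}{445444}\right) = \left(\left(- \frac{93}{4} + \frac{16224}{7} + \frac{1536}{49}\right) + 421188\right) \left(- \frac{1}{445444}\right) = \left(\frac{455859}{196} + 421188\right) \left(- \frac{1}{445444}\right) = \frac{83008707}{196} \left(- \frac{1}{445444}\right) = - \frac{83008707}{87307024}$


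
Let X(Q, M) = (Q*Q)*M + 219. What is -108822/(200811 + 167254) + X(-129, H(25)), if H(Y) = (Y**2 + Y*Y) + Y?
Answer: 7809416820288/368065 ≈ 2.1218e+7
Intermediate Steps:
H(Y) = Y + 2*Y**2 (H(Y) = (Y**2 + Y**2) + Y = 2*Y**2 + Y = Y + 2*Y**2)
X(Q, M) = 219 + M*Q**2 (X(Q, M) = Q**2*M + 219 = M*Q**2 + 219 = 219 + M*Q**2)
-108822/(200811 + 167254) + X(-129, H(25)) = -108822/(200811 + 167254) + (219 + (25*(1 + 2*25))*(-129)**2) = -108822/368065 + (219 + (25*(1 + 50))*16641) = -108822*1/368065 + (219 + (25*51)*16641) = -108822/368065 + (219 + 1275*16641) = -108822/368065 + (219 + 21217275) = -108822/368065 + 21217494 = 7809416820288/368065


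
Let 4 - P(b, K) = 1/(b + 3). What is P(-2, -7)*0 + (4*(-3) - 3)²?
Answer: 225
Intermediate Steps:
P(b, K) = 4 - 1/(3 + b) (P(b, K) = 4 - 1/(b + 3) = 4 - 1/(3 + b))
P(-2, -7)*0 + (4*(-3) - 3)² = ((11 + 4*(-2))/(3 - 2))*0 + (4*(-3) - 3)² = ((11 - 8)/1)*0 + (-12 - 3)² = (1*3)*0 + (-15)² = 3*0 + 225 = 0 + 225 = 225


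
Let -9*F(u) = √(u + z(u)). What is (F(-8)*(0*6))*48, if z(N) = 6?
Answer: 0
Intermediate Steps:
F(u) = -√(6 + u)/9 (F(u) = -√(u + 6)/9 = -√(6 + u)/9)
(F(-8)*(0*6))*48 = ((-√(6 - 8)/9)*(0*6))*48 = (-I*√2/9*0)*48 = 0*48 = 0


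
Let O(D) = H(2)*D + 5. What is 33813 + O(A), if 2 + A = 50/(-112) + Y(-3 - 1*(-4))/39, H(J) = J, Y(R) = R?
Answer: 36923969/1092 ≈ 33813.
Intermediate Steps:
A = -5287/2184 (A = -2 + (50/(-112) + (-3 - 1*(-4))/39) = -2 + (50*(-1/112) + (-3 + 4)*(1/39)) = -2 + (-25/56 + 1*(1/39)) = -2 + (-25/56 + 1/39) = -2 - 919/2184 = -5287/2184 ≈ -2.4208)
O(D) = 5 + 2*D (O(D) = 2*D + 5 = 5 + 2*D)
33813 + O(A) = 33813 + (5 + 2*(-5287/2184)) = 33813 + (5 - 5287/1092) = 33813 + 173/1092 = 36923969/1092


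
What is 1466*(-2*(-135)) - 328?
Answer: 395492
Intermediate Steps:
1466*(-2*(-135)) - 328 = 1466*270 - 328 = 395820 - 328 = 395492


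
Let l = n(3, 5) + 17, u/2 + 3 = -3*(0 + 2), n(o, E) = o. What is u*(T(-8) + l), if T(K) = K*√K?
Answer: -360 + 288*I*√2 ≈ -360.0 + 407.29*I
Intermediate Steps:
T(K) = K^(3/2)
u = -18 (u = -6 + 2*(-3*(0 + 2)) = -6 + 2*(-3*2) = -6 + 2*(-6) = -6 - 12 = -18)
l = 20 (l = 3 + 17 = 20)
u*(T(-8) + l) = -18*((-8)^(3/2) + 20) = -18*(-16*I*√2 + 20) = -18*(20 - 16*I*√2) = -360 + 288*I*√2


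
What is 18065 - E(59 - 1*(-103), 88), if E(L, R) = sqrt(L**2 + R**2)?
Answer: 18065 - 2*sqrt(8497) ≈ 17881.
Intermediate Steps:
18065 - E(59 - 1*(-103), 88) = 18065 - sqrt((59 - 1*(-103))**2 + 88**2) = 18065 - sqrt((59 + 103)**2 + 7744) = 18065 - sqrt(162**2 + 7744) = 18065 - sqrt(26244 + 7744) = 18065 - sqrt(33988) = 18065 - 2*sqrt(8497)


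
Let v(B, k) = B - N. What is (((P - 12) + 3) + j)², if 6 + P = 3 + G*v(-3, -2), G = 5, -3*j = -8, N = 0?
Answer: 5329/9 ≈ 592.11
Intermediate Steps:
j = 8/3 (j = -⅓*(-8) = 8/3 ≈ 2.6667)
v(B, k) = B (v(B, k) = B - 1*0 = B + 0 = B)
P = -18 (P = -6 + (3 + 5*(-3)) = -6 + (3 - 15) = -6 - 12 = -18)
(((P - 12) + 3) + j)² = (((-18 - 12) + 3) + 8/3)² = ((-30 + 3) + 8/3)² = (-27 + 8/3)² = (-73/3)² = 5329/9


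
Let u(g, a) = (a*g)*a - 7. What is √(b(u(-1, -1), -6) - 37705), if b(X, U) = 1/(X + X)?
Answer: I*√603281/4 ≈ 194.18*I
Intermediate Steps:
u(g, a) = -7 + g*a² (u(g, a) = g*a² - 7 = -7 + g*a²)
b(X, U) = 1/(2*X)
√(b(u(-1, -1), -6) - 37705) = √(1/(2*(-7 - 1*(-1)²)) - 37705) = √(1/(2*(-7 - 1*1)) - 37705) = √(1/(2*(-7 - 1)) - 37705) = √((½)/(-8) - 37705) = √((½)*(-⅛) - 37705) = √(-1/16 - 37705) = √(-603281/16) = I*√603281/4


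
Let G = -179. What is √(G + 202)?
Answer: √23 ≈ 4.7958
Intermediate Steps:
√(G + 202) = √(-179 + 202) = √23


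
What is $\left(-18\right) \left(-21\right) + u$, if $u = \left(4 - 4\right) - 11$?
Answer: $367$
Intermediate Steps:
$u = -11$ ($u = 0 - 11 = -11$)
$\left(-18\right) \left(-21\right) + u = \left(-18\right) \left(-21\right) - 11 = 378 - 11 = 367$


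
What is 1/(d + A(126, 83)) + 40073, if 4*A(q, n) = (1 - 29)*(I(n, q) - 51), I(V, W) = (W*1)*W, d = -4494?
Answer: 4619174636/115269 ≈ 40073.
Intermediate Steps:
I(V, W) = W² (I(V, W) = W*W = W²)
A(q, n) = 357 - 7*q² (A(q, n) = ((1 - 29)*(q² - 51))/4 = (-28*(-51 + q²))/4 = (1428 - 28*q²)/4 = 357 - 7*q²)
1/(d + A(126, 83)) + 40073 = 1/(-4494 + (357 - 7*126²)) + 40073 = 1/(-4494 + (357 - 7*15876)) + 40073 = 1/(-4494 + (357 - 111132)) + 40073 = 1/(-4494 - 110775) + 40073 = 1/(-115269) + 40073 = -1/115269 + 40073 = 4619174636/115269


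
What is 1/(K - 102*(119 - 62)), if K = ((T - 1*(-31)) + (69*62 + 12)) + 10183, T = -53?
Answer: 1/8637 ≈ 0.00011578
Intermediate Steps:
K = 14451 (K = ((-53 - 1*(-31)) + (69*62 + 12)) + 10183 = ((-53 + 31) + (4278 + 12)) + 10183 = (-22 + 4290) + 10183 = 4268 + 10183 = 14451)
1/(K - 102*(119 - 62)) = 1/(14451 - 102*(119 - 62)) = 1/(14451 - 102*57) = 1/(14451 - 5814) = 1/8637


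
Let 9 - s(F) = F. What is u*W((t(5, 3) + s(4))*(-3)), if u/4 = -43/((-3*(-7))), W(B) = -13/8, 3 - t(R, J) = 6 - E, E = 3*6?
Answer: 559/42 ≈ 13.310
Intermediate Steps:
s(F) = 9 - F
E = 18
t(R, J) = 15 (t(R, J) = 3 - (6 - 1*18) = 3 - (6 - 18) = 3 - 1*(-12) = 3 + 12 = 15)
W(B) = -13/8 (W(B) = -13*⅛ = -13/8)
u = -172/21 (u = 4*(-43/((-3*(-7)))) = 4*(-43/21) = -172/21 ≈ -8.1905)
u*W((t(5, 3) + s(4))*(-3)) = -172/21*(-13/8) = 559/42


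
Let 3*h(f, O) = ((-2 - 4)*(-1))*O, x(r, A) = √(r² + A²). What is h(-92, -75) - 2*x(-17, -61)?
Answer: -150 - 2*√4010 ≈ -276.65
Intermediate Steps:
x(r, A) = √(A² + r²)
h(f, O) = 2*O (h(f, O) = (((-2 - 4)*(-1))*O)/3 = ((-6*(-1))*O)/3 = (6*O)/3 = 2*O)
h(-92, -75) - 2*x(-17, -61) = 2*(-75) - 2*√((-61)² + (-17)²) = -150 - 2*√(3721 + 289) = -150 - 2*√4010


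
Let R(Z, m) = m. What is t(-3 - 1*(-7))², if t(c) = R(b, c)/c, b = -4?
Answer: 1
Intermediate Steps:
t(c) = 1 (t(c) = c/c = 1)
t(-3 - 1*(-7))² = 1² = 1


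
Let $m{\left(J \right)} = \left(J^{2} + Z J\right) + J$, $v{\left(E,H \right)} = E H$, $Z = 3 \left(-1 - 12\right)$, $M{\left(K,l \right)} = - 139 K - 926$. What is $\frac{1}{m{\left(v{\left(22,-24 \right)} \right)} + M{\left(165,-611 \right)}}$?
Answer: $\frac{1}{274987} \approx 3.6365 \cdot 10^{-6}$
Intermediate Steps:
$M{\left(K,l \right)} = -926 - 139 K$
$Z = -39$ ($Z = 3 \left(-13\right) = -39$)
$m{\left(J \right)} = J^{2} - 38 J$ ($m{\left(J \right)} = \left(J^{2} - 39 J\right) + J = J^{2} - 38 J$)
$\frac{1}{m{\left(v{\left(22,-24 \right)} \right)} + M{\left(165,-611 \right)}} = \frac{1}{22 \left(-24\right) \left(-38 + 22 \left(-24\right)\right) - 23861} = \frac{1}{- 528 \left(-38 - 528\right) - 23861} = \frac{1}{\left(-528\right) \left(-566\right) - 23861} = \frac{1}{298848 - 23861} = \frac{1}{274987}$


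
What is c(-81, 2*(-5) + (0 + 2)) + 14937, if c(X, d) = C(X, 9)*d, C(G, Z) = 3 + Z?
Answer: 14841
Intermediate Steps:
c(X, d) = 12*d (c(X, d) = (3 + 9)*d = 12*d)
c(-81, 2*(-5) + (0 + 2)) + 14937 = 12*(2*(-5) + (0 + 2)) + 14937 = 12*(-10 + 2) + 14937 = 12*(-8) + 14937 = -96 + 14937 = 14841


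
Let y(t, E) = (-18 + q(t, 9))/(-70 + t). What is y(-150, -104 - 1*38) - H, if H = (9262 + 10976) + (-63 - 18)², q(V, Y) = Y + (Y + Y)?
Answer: -5895789/220 ≈ -26799.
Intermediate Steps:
q(V, Y) = 3*Y (q(V, Y) = Y + 2*Y = 3*Y)
H = 26799 (H = 20238 + (-81)² = 20238 + 6561 = 26799)
y(t, E) = 9/(-70 + t) (y(t, E) = (-18 + 3*9)/(-70 + t) = (-18 + 27)/(-70 + t) = 9/(-70 + t))
y(-150, -104 - 1*38) - H = 9/(-70 - 150) - 1*26799 = 9/(-220) - 26799 = 9*(-1/220) - 26799 = -9/220 - 26799 = -5895789/220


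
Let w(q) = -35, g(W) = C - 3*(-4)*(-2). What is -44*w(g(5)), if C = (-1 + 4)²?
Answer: 1540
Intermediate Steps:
C = 9 (C = 3² = 9)
g(W) = -15 (g(W) = 9 - 3*(-4)*(-2) = 9 - (-12)*(-2) = 9 - 1*24 = 9 - 24 = -15)
-44*w(g(5)) = -44*(-35) = 1540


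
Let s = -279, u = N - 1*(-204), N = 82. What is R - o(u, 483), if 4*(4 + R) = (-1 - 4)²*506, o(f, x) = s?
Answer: 6875/2 ≈ 3437.5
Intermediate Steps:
u = 286 (u = 82 - 1*(-204) = 82 + 204 = 286)
o(f, x) = -279
R = 6317/2 (R = -4 + ((-1 - 4)²*506)/4 = -4 + ((-5)²*506)/4 = -4 + (25*506)/4 = -4 + (¼)*12650 = -4 + 6325/2 = 6317/2 ≈ 3158.5)
R - o(u, 483) = 6317/2 - 1*(-279) = 6317/2 + 279 = 6875/2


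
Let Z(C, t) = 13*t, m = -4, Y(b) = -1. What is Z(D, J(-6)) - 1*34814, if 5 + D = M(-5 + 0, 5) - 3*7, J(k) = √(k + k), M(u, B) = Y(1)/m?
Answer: -34814 + 26*I*√3 ≈ -34814.0 + 45.033*I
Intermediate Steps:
M(u, B) = ¼ (M(u, B) = -1/(-4) = -1*(-¼) = ¼)
J(k) = √2*√k (J(k) = √(2*k) = √2*√k)
D = -103/4 (D = -5 + (¼ - 3*7) = -5 + (¼ - 21) = -5 - 83/4 = -103/4 ≈ -25.750)
Z(D, J(-6)) - 1*34814 = 13*(√2*√(-6)) - 1*34814 = 13*(√2*(I*√6)) - 34814 = 13*(2*I*√3) - 34814 = 26*I*√3 - 34814 = -34814 + 26*I*√3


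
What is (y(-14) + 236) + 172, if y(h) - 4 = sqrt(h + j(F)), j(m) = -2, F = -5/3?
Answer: 412 + 4*I ≈ 412.0 + 4.0*I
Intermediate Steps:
F = -5/3 (F = -5*1/3 = -5/3 ≈ -1.6667)
y(h) = 4 + sqrt(-2 + h) (y(h) = 4 + sqrt(h - 2) = 4 + sqrt(-2 + h))
(y(-14) + 236) + 172 = ((4 + sqrt(-2 - 14)) + 236) + 172 = ((4 + sqrt(-16)) + 236) + 172 = ((4 + 4*I) + 236) + 172 = (240 + 4*I) + 172 = 412 + 4*I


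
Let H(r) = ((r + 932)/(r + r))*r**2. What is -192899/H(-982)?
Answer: -192899/24550 ≈ -7.8574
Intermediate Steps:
H(r) = r*(932 + r)/2 (H(r) = ((932 + r)/((2*r)))*r**2 = ((932 + r)*(1/(2*r)))*r**2 = ((932 + r)/(2*r))*r**2 = r*(932 + r)/2)
-192899/H(-982) = -192899*(-1/(491*(932 - 982))) = -192899/((1/2)*(-982)*(-50)) = -192899/24550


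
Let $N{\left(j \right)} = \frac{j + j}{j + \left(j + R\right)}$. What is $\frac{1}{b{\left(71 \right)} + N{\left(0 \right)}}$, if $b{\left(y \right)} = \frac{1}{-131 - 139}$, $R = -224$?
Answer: $-270$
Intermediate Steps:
$N{\left(j \right)} = \frac{2 j}{-224 + 2 j}$ ($N{\left(j \right)} = \frac{j + j}{j + \left(j - 224\right)} = \frac{2 j}{j + \left(-224 + j\right)} = \frac{2 j}{-224 + 2 j}$)
$b{\left(y \right)} = - \frac{1}{270}$ ($b{\left(y \right)} = \frac{1}{-270} = - \frac{1}{270}$)
$\frac{1}{b{\left(71 \right)} + N{\left(0 \right)}} = \frac{1}{- \frac{1}{270} + \frac{0}{-112 + 0}} = \frac{1}{- \frac{1}{270} + \frac{0}{-112}} = \frac{1}{- \frac{1}{270} + 0 \left(- \frac{1}{112}\right)} = \frac{1}{- \frac{1}{270} + 0} = \frac{1}{- \frac{1}{270}} = -270$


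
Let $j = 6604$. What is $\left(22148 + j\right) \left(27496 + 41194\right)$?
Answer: $1974974880$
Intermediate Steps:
$\left(22148 + j\right) \left(27496 + 41194\right) = \left(22148 + 6604\right) \left(27496 + 41194\right) = 28752 \cdot 68690 = 1974974880$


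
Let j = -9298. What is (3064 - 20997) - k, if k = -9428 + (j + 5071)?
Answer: -4278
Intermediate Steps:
k = -13655 (k = -9428 + (-9298 + 5071) = -9428 - 4227 = -13655)
(3064 - 20997) - k = (3064 - 20997) - 1*(-13655) = -17933 + 13655 = -4278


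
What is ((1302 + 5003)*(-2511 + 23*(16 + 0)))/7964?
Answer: -13511615/7964 ≈ -1696.6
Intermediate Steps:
((1302 + 5003)*(-2511 + 23*(16 + 0)))/7964 = (6305*(-2511 + 23*16))*(1/7964) = (6305*(-2511 + 368))*(1/7964) = (6305*(-2143))*(1/7964) = -13511615*1/7964 = -13511615/7964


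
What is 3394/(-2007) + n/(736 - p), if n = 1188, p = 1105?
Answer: -404078/82287 ≈ -4.9106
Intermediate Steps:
3394/(-2007) + n/(736 - p) = 3394/(-2007) + 1188/(736 - 1*1105) = 3394*(-1/2007) + 1188/(736 - 1105) = -3394/2007 + 1188/(-369) = -3394/2007 + 1188*(-1/369) = -3394/2007 - 132/41 = -404078/82287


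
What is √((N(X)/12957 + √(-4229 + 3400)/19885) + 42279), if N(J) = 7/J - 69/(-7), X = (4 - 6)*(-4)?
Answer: √(44906044872193265432550 + 53413925397840*I*√829)/1030599780 ≈ 205.62 + 3.5209e-6*I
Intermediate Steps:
X = 8 (X = -2*(-4) = 8)
N(J) = 69/7 + 7/J (N(J) = 7/J - 69*(-⅐) = 7/J + 69/7 = 69/7 + 7/J)
√((N(X)/12957 + √(-4229 + 3400)/19885) + 42279) = √(((69/7 + 7/8)/12957 + √(-4229 + 3400)/19885) + 42279) = √(((69/7 + 7*(⅛))*(1/12957) + √(-829)*(1/19885)) + 42279) = √(((69/7 + 7/8)*(1/12957) + (I*√829)*(1/19885)) + 42279) = √(((601/56)*(1/12957) + I*√829/19885) + 42279) = √((601/725592 + I*√829/19885) + 42279) = √(30677304769/725592 + I*√829/19885)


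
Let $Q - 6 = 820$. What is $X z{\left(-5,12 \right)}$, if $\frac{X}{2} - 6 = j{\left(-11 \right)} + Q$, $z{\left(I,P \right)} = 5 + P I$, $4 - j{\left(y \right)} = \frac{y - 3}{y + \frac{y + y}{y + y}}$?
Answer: $-91806$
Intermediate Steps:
$Q = 826$ ($Q = 6 + 820 = 826$)
$j{\left(y \right)} = 4 - \frac{-3 + y}{1 + y}$ ($j{\left(y \right)} = 4 - \frac{y - 3}{y + \frac{y + y}{y + y}} = 4 - \frac{-3 + y}{y + \frac{2 y}{2 y}} = 4 - \frac{-3 + y}{y + 2 y \frac{1}{2 y}} = 4 - \frac{-3 + y}{y + 1} = 4 - \frac{-3 + y}{1 + y}$)
$z{\left(I,P \right)} = 5 + I P$
$X = \frac{8346}{5}$ ($X = 12 + 2 \left(\frac{7 + 3 \left(-11\right)}{1 - 11} + 826\right) = 12 + 2 \left(\frac{7 - 33}{-10} + 826\right) = 12 + 2 \left(\left(- \frac{1}{10}\right) \left(-26\right) + 826\right) = 12 + 2 \left(\frac{13}{5} + 826\right) = 12 + 2 \cdot \frac{4143}{5} = 12 + \frac{8286}{5} = \frac{8346}{5} \approx 1669.2$)
$X z{\left(-5,12 \right)} = \frac{8346 \left(5 - 60\right)}{5} = \frac{8346}{5} \left(-55\right) = -91806$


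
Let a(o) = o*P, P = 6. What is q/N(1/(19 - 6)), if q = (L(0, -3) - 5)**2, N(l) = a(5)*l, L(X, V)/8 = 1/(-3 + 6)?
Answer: 637/270 ≈ 2.3593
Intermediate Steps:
a(o) = 6*o (a(o) = o*6 = 6*o)
L(X, V) = 8/3 (L(X, V) = 8/(-3 + 6) = 8/3)
N(l) = 30*l (N(l) = (6*5)*l = 30*l)
q = 49/9 (q = (8/3 - 5)**2 = (-7/3)**2 = 49/9 ≈ 5.4444)
q/N(1/(19 - 6)) = 49/(9*((30/(19 - 6)))) = 49/(9*((30/13))) = 49/(9*((30*(1/13)))) = 49/(9*(30/13)) = (49/9)*(13/30) = 637/270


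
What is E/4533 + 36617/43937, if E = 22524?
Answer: 385207283/66388807 ≈ 5.8023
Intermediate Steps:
E/4533 + 36617/43937 = 22524/4533 + 36617/43937 = 22524*(1/4533) + 36617*(1/43937) = 7508/1511 + 36617/43937 = 385207283/66388807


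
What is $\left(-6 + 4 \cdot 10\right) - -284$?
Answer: $318$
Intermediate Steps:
$\left(-6 + 4 \cdot 10\right) - -284 = \left(-6 + 40\right) + 284 = 34 + 284 = 318$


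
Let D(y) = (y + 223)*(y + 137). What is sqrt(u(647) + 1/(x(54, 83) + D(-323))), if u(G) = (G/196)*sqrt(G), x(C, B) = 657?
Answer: sqrt(1572 + 99928503*sqrt(647))/5502 ≈ 9.1633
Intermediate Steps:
D(y) = (137 + y)*(223 + y) (D(y) = (223 + y)*(137 + y) = (137 + y)*(223 + y))
u(G) = G**(3/2)/196 (u(G) = (G*(1/196))*sqrt(G) = (G/196)*sqrt(G) = G**(3/2)/196)
sqrt(u(647) + 1/(x(54, 83) + D(-323))) = sqrt(647**(3/2)/196 + 1/(657 + (30551 + (-323)**2 + 360*(-323)))) = sqrt((647*sqrt(647))/196 + 1/(657 + (30551 + 104329 - 116280))) = sqrt(647*sqrt(647)/196 + 1/(657 + 18600)) = sqrt(647*sqrt(647)/196 + 1/19257) = sqrt(1/19257 + 647*sqrt(647)/196)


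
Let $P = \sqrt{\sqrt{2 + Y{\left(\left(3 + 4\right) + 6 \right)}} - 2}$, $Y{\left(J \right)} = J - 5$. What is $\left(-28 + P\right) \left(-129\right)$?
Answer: $3612 - 129 \sqrt{-2 + \sqrt{10}} \approx 3472.9$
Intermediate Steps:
$Y{\left(J \right)} = -5 + J$
$P = \sqrt{-2 + \sqrt{10}}$ ($P = \sqrt{\sqrt{2 + \left(-5 + \left(\left(3 + 4\right) + 6\right)\right)} - 2} = \sqrt{\sqrt{2 + \left(-5 + \left(7 + 6\right)\right)} - 2} = \sqrt{\sqrt{2 + \left(-5 + 13\right)} - 2} = \sqrt{\sqrt{2 + 8} - 2} = \sqrt{\sqrt{10} - 2} = \sqrt{-2 + \sqrt{10}} \approx 1.0781$)
$\left(-28 + P\right) \left(-129\right) = \left(-28 + \sqrt{-2 + \sqrt{10}}\right) \left(-129\right) = 3612 - 129 \sqrt{-2 + \sqrt{10}}$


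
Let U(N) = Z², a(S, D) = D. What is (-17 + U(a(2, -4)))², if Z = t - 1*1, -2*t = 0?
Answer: 256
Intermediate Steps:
t = 0 (t = -½*0 = 0)
Z = -1 (Z = 0 - 1*1 = 0 - 1 = -1)
U(N) = 1 (U(N) = (-1)² = 1)
(-17 + U(a(2, -4)))² = (-17 + 1)² = (-16)² = 256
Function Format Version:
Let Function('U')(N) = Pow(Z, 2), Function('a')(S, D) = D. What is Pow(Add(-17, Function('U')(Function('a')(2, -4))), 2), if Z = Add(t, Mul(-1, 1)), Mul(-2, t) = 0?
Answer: 256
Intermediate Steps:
t = 0 (t = Mul(Rational(-1, 2), 0) = 0)
Z = -1 (Z = Add(0, Mul(-1, 1)) = Add(0, -1) = -1)
Function('U')(N) = 1 (Function('U')(N) = Pow(-1, 2) = 1)
Pow(Add(-17, Function('U')(Function('a')(2, -4))), 2) = Pow(Add(-17, 1), 2) = Pow(-16, 2) = 256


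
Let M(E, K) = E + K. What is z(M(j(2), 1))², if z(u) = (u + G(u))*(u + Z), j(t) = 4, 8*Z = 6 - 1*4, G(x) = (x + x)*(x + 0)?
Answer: 1334025/16 ≈ 83377.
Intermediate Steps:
G(x) = 2*x² (G(x) = (2*x)*x = 2*x²)
Z = ¼ (Z = (6 - 1*4)/8 = (6 - 4)/8 = (⅛)*2 = ¼ ≈ 0.25000)
z(u) = (¼ + u)*(u + 2*u²) (z(u) = (u + 2*u²)*(u + ¼) = (u + 2*u²)*(¼ + u) = (¼ + u)*(u + 2*u²))
z(M(j(2), 1))² = ((4 + 1)*(1 + 6*(4 + 1) + 8*(4 + 1)²)/4)² = ((¼)*5*(1 + 6*5 + 8*5²))² = ((¼)*5*(1 + 30 + 8*25))² = ((¼)*5*(1 + 30 + 200))² = ((¼)*5*231)² = (1155/4)² = 1334025/16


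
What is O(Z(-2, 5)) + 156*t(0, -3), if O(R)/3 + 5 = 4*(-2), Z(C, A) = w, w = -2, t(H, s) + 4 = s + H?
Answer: -1131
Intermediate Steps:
t(H, s) = -4 + H + s (t(H, s) = -4 + (s + H) = -4 + (H + s) = -4 + H + s)
Z(C, A) = -2
O(R) = -39 (O(R) = -15 + 3*(4*(-2)) = -15 + 3*(-8) = -15 - 24 = -39)
O(Z(-2, 5)) + 156*t(0, -3) = -39 + 156*(-4 + 0 - 3) = -39 + 156*(-7) = -39 - 1092 = -1131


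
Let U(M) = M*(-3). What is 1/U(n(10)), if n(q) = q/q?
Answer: -⅓ ≈ -0.33333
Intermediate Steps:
n(q) = 1
U(M) = -3*M
1/U(n(10)) = 1/(-3*1) = 1/(-3) = -⅓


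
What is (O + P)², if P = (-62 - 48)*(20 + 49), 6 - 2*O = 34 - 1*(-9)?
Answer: 231557089/4 ≈ 5.7889e+7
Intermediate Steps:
O = -37/2 (O = 3 - (34 - 1*(-9))/2 = 3 - (34 + 9)/2 = 3 - ½*43 = 3 - 43/2 = -37/2 ≈ -18.500)
P = -7590 (P = -110*69 = -7590)
(O + P)² = (-37/2 - 7590)² = (-15217/2)² = 231557089/4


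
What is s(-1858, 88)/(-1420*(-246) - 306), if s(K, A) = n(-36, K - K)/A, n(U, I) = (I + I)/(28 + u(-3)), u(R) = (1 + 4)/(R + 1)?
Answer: 0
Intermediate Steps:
u(R) = 5/(1 + R)
n(U, I) = 4*I/51 (n(U, I) = (I + I)/(28 + 5/(1 - 3)) = (2*I)/(28 + 5/(-2)) = (2*I)/(28 + 5*(-½)) = (2*I)/(28 - 5/2) = (2*I)/(51/2) = (2*I)*(2/51) = 4*I/51)
s(K, A) = 0 (s(K, A) = (4*(K - K)/51)/A = ((4/51)*0)/A = 0/A = 0)
s(-1858, 88)/(-1420*(-246) - 306) = 0/(-1420*(-246) - 306) = 0/(349320 - 306) = 0/349014 = 0*(1/349014) = 0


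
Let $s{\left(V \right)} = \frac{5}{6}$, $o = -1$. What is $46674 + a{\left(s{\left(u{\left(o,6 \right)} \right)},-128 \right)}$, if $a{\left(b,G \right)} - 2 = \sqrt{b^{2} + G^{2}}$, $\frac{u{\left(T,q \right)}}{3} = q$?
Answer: $46676 + \frac{17 \sqrt{2041}}{6} \approx 46804.0$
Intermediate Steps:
$u{\left(T,q \right)} = 3 q$
$s{\left(V \right)} = \frac{5}{6}$ ($s{\left(V \right)} = 5 \cdot \frac{1}{6} = \frac{5}{6}$)
$a{\left(b,G \right)} = 2 + \sqrt{G^{2} + b^{2}}$ ($a{\left(b,G \right)} = 2 + \sqrt{b^{2} + G^{2}} = 2 + \sqrt{G^{2} + b^{2}}$)
$46674 + a{\left(s{\left(u{\left(o,6 \right)} \right)},-128 \right)} = 46674 + \left(2 + \sqrt{\left(-128\right)^{2} + \left(\frac{5}{6}\right)^{2}}\right) = 46674 + \left(2 + \sqrt{16384 + \frac{25}{36}}\right) = 46674 + \left(2 + \sqrt{\frac{589849}{36}}\right) = 46674 + \left(2 + \frac{17 \sqrt{2041}}{6}\right) = 46676 + \frac{17 \sqrt{2041}}{6}$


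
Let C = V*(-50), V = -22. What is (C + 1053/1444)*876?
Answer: 348090207/361 ≈ 9.6424e+5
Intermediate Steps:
C = 1100 (C = -22*(-50) = 1100)
(C + 1053/1444)*876 = (1100 + 1053/1444)*876 = (1589453/1444)*876 = 348090207/361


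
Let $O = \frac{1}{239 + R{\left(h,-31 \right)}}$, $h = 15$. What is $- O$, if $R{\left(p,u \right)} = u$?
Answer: $- \frac{1}{208} \approx -0.0048077$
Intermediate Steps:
$O = \frac{1}{208}$ ($O = \frac{1}{239 - 31} = \frac{1}{208} \approx 0.0048077$)
$- O = \left(-1\right) \frac{1}{208} = - \frac{1}{208}$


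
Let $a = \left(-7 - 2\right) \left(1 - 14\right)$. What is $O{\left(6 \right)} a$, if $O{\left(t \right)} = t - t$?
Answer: $0$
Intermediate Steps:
$O{\left(t \right)} = 0$
$a = 117$ ($a = \left(-9\right) \left(-13\right) = 117$)
$O{\left(6 \right)} a = 0 \cdot 117 = 0$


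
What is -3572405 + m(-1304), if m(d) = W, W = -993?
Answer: -3573398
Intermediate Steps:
m(d) = -993
-3572405 + m(-1304) = -3572405 - 993 = -3573398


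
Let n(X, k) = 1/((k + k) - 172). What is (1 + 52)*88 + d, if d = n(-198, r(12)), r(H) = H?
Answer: 690271/148 ≈ 4664.0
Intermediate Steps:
n(X, k) = 1/(-172 + 2*k) (n(X, k) = 1/(2*k - 172) = 1/(-172 + 2*k))
d = -1/148 (d = 1/(2*(-86 + 12)) = (1/2)/(-74) = (1/2)*(-1/74) = -1/148 ≈ -0.0067568)
(1 + 52)*88 + d = (1 + 52)*88 - 1/148 = 53*88 - 1/148 = 4664 - 1/148 = 690271/148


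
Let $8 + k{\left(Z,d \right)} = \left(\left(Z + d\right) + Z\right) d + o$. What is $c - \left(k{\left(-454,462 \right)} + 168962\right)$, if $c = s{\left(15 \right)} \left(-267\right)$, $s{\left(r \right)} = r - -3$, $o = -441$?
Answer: $32733$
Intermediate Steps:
$s{\left(r \right)} = 3 + r$ ($s{\left(r \right)} = r + 3 = 3 + r$)
$k{\left(Z,d \right)} = -449 + d \left(d + 2 Z\right)$ ($k{\left(Z,d \right)} = -8 + \left(\left(\left(Z + d\right) + Z\right) d - 441\right) = -8 + \left(\left(d + 2 Z\right) d - 441\right) = -8 + \left(d \left(d + 2 Z\right) - 441\right) = -8 + \left(-441 + d \left(d + 2 Z\right)\right) = -449 + d \left(d + 2 Z\right)$)
$c = -4806$ ($c = \left(3 + 15\right) \left(-267\right) = 18 \left(-267\right) = -4806$)
$c - \left(k{\left(-454,462 \right)} + 168962\right) = -4806 - \left(\left(-449 + 462^{2} + 2 \left(-454\right) 462\right) + 168962\right) = -4806 - \left(\left(-449 + 213444 - 419496\right) + 168962\right) = -4806 - \left(-206501 + 168962\right) = -4806 - -37539 = -4806 + 37539 = 32733$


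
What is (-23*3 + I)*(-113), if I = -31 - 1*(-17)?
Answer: 9379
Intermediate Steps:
I = -14 (I = -31 + 17 = -14)
(-23*3 + I)*(-113) = (-23*3 - 14)*(-113) = (-69 - 14)*(-113) = -83*(-113) = 9379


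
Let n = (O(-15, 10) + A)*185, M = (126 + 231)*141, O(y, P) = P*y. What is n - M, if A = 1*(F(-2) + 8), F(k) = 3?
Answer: -76052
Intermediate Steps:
M = 50337 (M = 357*141 = 50337)
A = 11 (A = 1*(3 + 8) = 1*11 = 11)
n = -25715 (n = (10*(-15) + 11)*185 = (-150 + 11)*185 = -139*185 = -25715)
n - M = -25715 - 1*50337 = -25715 - 50337 = -76052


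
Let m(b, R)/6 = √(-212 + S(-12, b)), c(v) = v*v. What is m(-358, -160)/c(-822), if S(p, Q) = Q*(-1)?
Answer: √146/112614 ≈ 0.00010730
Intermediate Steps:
c(v) = v²
S(p, Q) = -Q
m(b, R) = 6*√(-212 - b)
m(-358, -160)/c(-822) = (6*√(-212 - 1*(-358)))/((-822)²) = (6*√(-212 + 358))/675684 = (6*√146)*(1/675684) = √146/112614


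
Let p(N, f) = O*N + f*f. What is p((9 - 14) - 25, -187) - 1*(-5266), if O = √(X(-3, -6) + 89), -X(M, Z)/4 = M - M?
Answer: 40235 - 30*√89 ≈ 39952.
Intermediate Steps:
X(M, Z) = 0 (X(M, Z) = -4*(M - M) = -4*0 = 0)
O = √89 (O = √(0 + 89) = √89 ≈ 9.4340)
p(N, f) = f² + N*√89 (p(N, f) = √89*N + f*f = N*√89 + f² = f² + N*√89)
p((9 - 14) - 25, -187) - 1*(-5266) = ((-187)² + ((9 - 14) - 25)*√89) - 1*(-5266) = (34969 + (-5 - 25)*√89) + 5266 = (34969 - 30*√89) + 5266 = 40235 - 30*√89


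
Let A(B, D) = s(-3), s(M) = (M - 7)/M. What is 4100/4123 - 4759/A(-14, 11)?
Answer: -58823071/41230 ≈ -1426.7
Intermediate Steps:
s(M) = (-7 + M)/M
A(B, D) = 10/3 (A(B, D) = (-7 - 3)/(-3) = -⅓*(-10) = 10/3)
4100/4123 - 4759/A(-14, 11) = 4100/4123 - 4759/10/3 = 4100*(1/4123) - 4759*3/10 = 4100/4123 - 14277/10 = -58823071/41230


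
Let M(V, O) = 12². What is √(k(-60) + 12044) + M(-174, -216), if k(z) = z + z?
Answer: 144 + 2*√2981 ≈ 253.20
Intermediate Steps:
k(z) = 2*z
M(V, O) = 144
√(k(-60) + 12044) + M(-174, -216) = √(2*(-60) + 12044) + 144 = √(-120 + 12044) + 144 = √11924 + 144 = 2*√2981 + 144 = 144 + 2*√2981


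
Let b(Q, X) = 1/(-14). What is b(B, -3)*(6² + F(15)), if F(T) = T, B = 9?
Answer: -51/14 ≈ -3.6429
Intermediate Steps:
b(Q, X) = -1/14
b(B, -3)*(6² + F(15)) = -(6² + 15)/14 = -(36 + 15)/14 = -1/14*51 = -51/14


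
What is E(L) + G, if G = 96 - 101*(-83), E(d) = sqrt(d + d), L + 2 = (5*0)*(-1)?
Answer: 8479 + 2*I ≈ 8479.0 + 2.0*I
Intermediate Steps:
L = -2 (L = -2 + (5*0)*(-1) = -2 + 0*(-1) = -2 + 0 = -2)
E(d) = sqrt(2)*sqrt(d) (E(d) = sqrt(2*d) = sqrt(2)*sqrt(d))
G = 8479 (G = 96 + 8383 = 8479)
E(L) + G = sqrt(2)*sqrt(-2) + 8479 = sqrt(2)*(I*sqrt(2)) + 8479 = 2*I + 8479 = 8479 + 2*I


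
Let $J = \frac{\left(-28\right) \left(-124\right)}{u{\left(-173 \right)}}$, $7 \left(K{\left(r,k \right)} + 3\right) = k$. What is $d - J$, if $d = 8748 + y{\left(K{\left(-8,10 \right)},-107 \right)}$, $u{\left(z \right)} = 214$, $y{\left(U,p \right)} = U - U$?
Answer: $\frac{934300}{107} \approx 8731.8$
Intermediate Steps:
$K{\left(r,k \right)} = -3 + \frac{k}{7}$
$y{\left(U,p \right)} = 0$
$d = 8748$ ($d = 8748 + 0 = 8748$)
$J = \frac{1736}{107}$ ($J = \frac{\left(-28\right) \left(-124\right)}{214} = 3472 \cdot \frac{1}{214} = \frac{1736}{107} \approx 16.224$)
$d - J = 8748 - \frac{1736}{107} = \frac{934300}{107}$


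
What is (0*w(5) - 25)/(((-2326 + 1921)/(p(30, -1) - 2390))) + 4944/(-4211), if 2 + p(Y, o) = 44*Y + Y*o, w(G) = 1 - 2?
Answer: -23603074/341091 ≈ -69.199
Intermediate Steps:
w(G) = -1
p(Y, o) = -2 + 44*Y + Y*o (p(Y, o) = -2 + (44*Y + Y*o) = -2 + 44*Y + Y*o)
(0*w(5) - 25)/(((-2326 + 1921)/(p(30, -1) - 2390))) + 4944/(-4211) = (0*(-1) - 25)/(((-2326 + 1921)/((-2 + 44*30 + 30*(-1)) - 2390))) + 4944/(-4211) = (0 - 25)/((-405/((-2 + 1320 - 30) - 2390))) + 4944*(-1/4211) = -25/((-405/(1288 - 2390))) - 4944/4211 = -25/((-405/(-1102))) - 4944/4211 = -25/((-405*(-1/1102))) - 4944/4211 = -25/405/1102 - 4944/4211 = -25*1102/405 - 4944/4211 = -5510/81 - 4944/4211 = -23603074/341091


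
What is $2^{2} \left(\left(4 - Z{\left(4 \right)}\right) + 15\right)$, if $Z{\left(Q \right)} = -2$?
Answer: $84$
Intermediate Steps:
$2^{2} \left(\left(4 - Z{\left(4 \right)}\right) + 15\right) = 2^{2} \left(\left(4 - -2\right) + 15\right) = 4 \left(\left(4 + 2\right) + 15\right) = 4 \left(6 + 15\right) = 4 \cdot 21 = 84$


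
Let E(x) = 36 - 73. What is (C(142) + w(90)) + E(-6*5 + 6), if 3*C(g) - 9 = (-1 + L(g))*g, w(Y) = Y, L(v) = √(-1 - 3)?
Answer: 26/3 + 284*I/3 ≈ 8.6667 + 94.667*I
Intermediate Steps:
L(v) = 2*I (L(v) = √(-4) = 2*I)
C(g) = 3 + g*(-1 + 2*I)/3 (C(g) = 3 + ((-1 + 2*I)*g)/3 = 3 + (g*(-1 + 2*I))/3 = 3 + g*(-1 + 2*I)/3)
E(x) = -37
(C(142) + w(90)) + E(-6*5 + 6) = ((3 + (⅓)*142*(-1 + 2*I)) + 90) - 37 = ((3 + (-142/3 + 284*I/3)) + 90) - 37 = ((-133/3 + 284*I/3) + 90) - 37 = (137/3 + 284*I/3) - 37 = 26/3 + 284*I/3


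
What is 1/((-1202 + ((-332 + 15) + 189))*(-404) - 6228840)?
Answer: -1/5691520 ≈ -1.7570e-7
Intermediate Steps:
1/((-1202 + ((-332 + 15) + 189))*(-404) - 6228840) = 1/((-1202 + (-317 + 189))*(-404) - 6228840) = 1/((-1202 - 128)*(-404) - 6228840) = 1/(-1330*(-404) - 6228840) = 1/(537320 - 6228840) = 1/(-5691520) = -1/5691520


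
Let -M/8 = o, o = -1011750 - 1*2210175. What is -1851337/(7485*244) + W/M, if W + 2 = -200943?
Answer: -160286485337/156915480120 ≈ -1.0215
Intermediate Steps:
o = -3221925 (o = -1011750 - 2210175 = -3221925)
M = 25775400 (M = -8*(-3221925) = 25775400)
W = -200945 (W = -2 - 200943 = -200945)
-1851337/(7485*244) + W/M = -1851337/(7485*244) - 200945/25775400 = -1851337/1826340 - 200945*1/25775400 = -1851337*1/1826340 - 40189/5155080 = -1851337/1826340 - 40189/5155080 = -160286485337/156915480120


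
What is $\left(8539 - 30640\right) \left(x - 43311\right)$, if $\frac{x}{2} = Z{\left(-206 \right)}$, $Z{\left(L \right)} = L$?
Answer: $966322023$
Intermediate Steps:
$x = -412$ ($x = 2 \left(-206\right) = -412$)
$\left(8539 - 30640\right) \left(x - 43311\right) = \left(8539 - 30640\right) \left(-412 - 43311\right) = \left(-22101\right) \left(-43723\right) = 966322023$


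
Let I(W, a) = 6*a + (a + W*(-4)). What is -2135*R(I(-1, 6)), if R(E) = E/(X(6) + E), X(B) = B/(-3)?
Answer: -49105/22 ≈ -2232.0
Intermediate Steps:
X(B) = -B/3 (X(B) = B*(-1/3) = -B/3)
I(W, a) = -4*W + 7*a (I(W, a) = 6*a + (a - 4*W) = -4*W + 7*a)
R(E) = E/(-2 + E) (R(E) = E/(-1/3*6 + E) = E/(-2 + E))
-2135*R(I(-1, 6)) = -2135*(-4*(-1) + 7*6)/(-2 + (-4*(-1) + 7*6)) = -2135*(4 + 42)/(-2 + (4 + 42)) = -98210/(-2 + 46) = -98210/44 = -2135*23/22 = -49105/22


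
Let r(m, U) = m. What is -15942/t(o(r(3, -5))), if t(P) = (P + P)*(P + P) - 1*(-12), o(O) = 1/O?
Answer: -71739/56 ≈ -1281.1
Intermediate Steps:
o(O) = 1/O
t(P) = 12 + 4*P² (t(P) = (2*P)*(2*P) + 12 = 4*P² + 12 = 12 + 4*P²)
-15942/t(o(r(3, -5))) = -15942/(12 + 4*(1/3)²) = -15942/(12 + 4*(⅓)²) = -15942/(12 + 4*(⅑)) = -15942/(12 + 4/9) = -15942/112/9 = -15942*9/112 = -71739/56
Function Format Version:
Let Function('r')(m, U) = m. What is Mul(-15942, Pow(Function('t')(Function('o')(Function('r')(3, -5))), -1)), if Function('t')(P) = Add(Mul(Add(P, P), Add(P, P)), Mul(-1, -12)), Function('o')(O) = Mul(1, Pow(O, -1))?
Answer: Rational(-71739, 56) ≈ -1281.1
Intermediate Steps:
Function('o')(O) = Pow(O, -1)
Function('t')(P) = Add(12, Mul(4, Pow(P, 2))) (Function('t')(P) = Add(Mul(Mul(2, P), Mul(2, P)), 12) = Add(Mul(4, Pow(P, 2)), 12) = Add(12, Mul(4, Pow(P, 2))))
Mul(-15942, Pow(Function('t')(Function('o')(Function('r')(3, -5))), -1)) = Mul(-15942, Pow(Add(12, Mul(4, Pow(Pow(3, -1), 2))), -1)) = Mul(-15942, Pow(Add(12, Mul(4, Pow(Rational(1, 3), 2))), -1)) = Mul(-15942, Pow(Add(12, Mul(4, Rational(1, 9))), -1)) = Mul(-15942, Pow(Add(12, Rational(4, 9)), -1)) = Mul(-15942, Pow(Rational(112, 9), -1)) = Mul(-15942, Rational(9, 112)) = Rational(-71739, 56)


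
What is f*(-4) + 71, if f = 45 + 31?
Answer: -233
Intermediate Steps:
f = 76
f*(-4) + 71 = 76*(-4) + 71 = -304 + 71 = -233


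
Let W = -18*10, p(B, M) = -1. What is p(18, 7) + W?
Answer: -181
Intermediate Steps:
W = -180
p(18, 7) + W = -1 - 180 = -181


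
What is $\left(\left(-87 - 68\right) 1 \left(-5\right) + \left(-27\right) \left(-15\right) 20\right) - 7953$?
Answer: $922$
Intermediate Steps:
$\left(\left(-87 - 68\right) 1 \left(-5\right) + \left(-27\right) \left(-15\right) 20\right) - 7953 = \left(\left(-155\right) \left(-5\right) + 405 \cdot 20\right) - 7953 = \left(775 + 8100\right) - 7953 = 8875 - 7953 = 922$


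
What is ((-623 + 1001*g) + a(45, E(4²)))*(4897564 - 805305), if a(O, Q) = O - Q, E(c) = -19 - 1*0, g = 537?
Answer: 2197453053302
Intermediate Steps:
E(c) = -19 (E(c) = -19 + 0 = -19)
((-623 + 1001*g) + a(45, E(4²)))*(4897564 - 805305) = ((-623 + 1001*537) + (45 - 1*(-19)))*(4897564 - 805305) = ((-623 + 537537) + (45 + 19))*4092259 = (536914 + 64)*4092259 = 536978*4092259 = 2197453053302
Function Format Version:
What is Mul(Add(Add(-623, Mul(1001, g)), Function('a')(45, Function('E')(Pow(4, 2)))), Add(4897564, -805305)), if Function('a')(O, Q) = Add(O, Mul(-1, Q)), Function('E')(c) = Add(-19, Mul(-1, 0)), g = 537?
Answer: 2197453053302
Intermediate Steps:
Function('E')(c) = -19 (Function('E')(c) = Add(-19, 0) = -19)
Mul(Add(Add(-623, Mul(1001, g)), Function('a')(45, Function('E')(Pow(4, 2)))), Add(4897564, -805305)) = Mul(Add(Add(-623, Mul(1001, 537)), Add(45, Mul(-1, -19))), Add(4897564, -805305)) = Mul(Add(Add(-623, 537537), Add(45, 19)), 4092259) = Mul(Add(536914, 64), 4092259) = Mul(536978, 4092259) = 2197453053302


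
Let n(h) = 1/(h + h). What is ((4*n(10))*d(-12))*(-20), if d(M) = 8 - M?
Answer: -80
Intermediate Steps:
n(h) = 1/(2*h)
((4*n(10))*d(-12))*(-20) = ((4*((1/2)/10))*(8 - 1*(-12)))*(-20) = ((4*((1/2)*(1/10)))*(8 + 12))*(-20) = ((4*(1/20))*20)*(-20) = ((1/5)*20)*(-20) = 4*(-20) = -80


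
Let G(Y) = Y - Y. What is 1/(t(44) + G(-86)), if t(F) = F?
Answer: 1/44 ≈ 0.022727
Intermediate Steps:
G(Y) = 0
1/(t(44) + G(-86)) = 1/(44 + 0) = 1/44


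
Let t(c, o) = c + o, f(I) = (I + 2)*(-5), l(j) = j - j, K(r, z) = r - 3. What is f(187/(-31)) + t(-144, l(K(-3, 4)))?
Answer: -3839/31 ≈ -123.84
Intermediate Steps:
K(r, z) = -3 + r
l(j) = 0
f(I) = -10 - 5*I (f(I) = (2 + I)*(-5) = -10 - 5*I)
f(187/(-31)) + t(-144, l(K(-3, 4))) = (-10 - 935/(-31)) + (-144 + 0) = (-10 - 935*(-1)/31) - 144 = (-10 - 5*(-187/31)) - 144 = (-10 + 935/31) - 144 = 625/31 - 144 = -3839/31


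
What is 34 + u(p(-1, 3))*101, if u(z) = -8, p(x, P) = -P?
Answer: -774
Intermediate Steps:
34 + u(p(-1, 3))*101 = 34 - 8*101 = 34 - 808 = -774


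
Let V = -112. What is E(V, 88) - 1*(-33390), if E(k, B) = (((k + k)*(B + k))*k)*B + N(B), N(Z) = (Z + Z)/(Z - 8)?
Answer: -264762319/5 ≈ -5.2952e+7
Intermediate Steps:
N(Z) = 2*Z/(-8 + Z) (N(Z) = (2*Z)/(-8 + Z) = 2*Z/(-8 + Z))
E(k, B) = 2*B/(-8 + B) + 2*B*k²*(B + k) (E(k, B) = (((k + k)*(B + k))*k)*B + 2*B/(-8 + B) = (((2*k)*(B + k))*k)*B + 2*B/(-8 + B) = ((2*k*(B + k))*k)*B + 2*B/(-8 + B) = (2*k²*(B + k))*B + 2*B/(-8 + B) = 2*B*k²*(B + k) + 2*B/(-8 + B) = 2*B/(-8 + B) + 2*B*k²*(B + k))
E(V, 88) - 1*(-33390) = 2*88*(1 + (-112)²*(-8 + 88)*(88 - 112))/(-8 + 88) - 1*(-33390) = 2*88*(1 + 12544*80*(-24))/80 + 33390 = 2*88*(1/80)*(1 - 24084480) + 33390 = 2*88*(1/80)*(-24084479) + 33390 = -264929269/5 + 33390 = -264762319/5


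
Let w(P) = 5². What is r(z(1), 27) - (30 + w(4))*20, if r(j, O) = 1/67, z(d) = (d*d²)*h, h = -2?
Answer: -73699/67 ≈ -1100.0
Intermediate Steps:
z(d) = -2*d³ (z(d) = (d*d²)*(-2) = d³*(-2) = -2*d³)
w(P) = 25
r(j, O) = 1/67
r(z(1), 27) - (30 + w(4))*20 = 1/67 - (30 + 25)*20 = 1/67 - 55*20 = 1/67 - 1*1100 = 1/67 - 1100 = -73699/67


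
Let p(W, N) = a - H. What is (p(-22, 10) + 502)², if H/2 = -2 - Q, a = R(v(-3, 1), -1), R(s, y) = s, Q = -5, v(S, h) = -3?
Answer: 243049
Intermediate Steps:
a = -3
H = 6 (H = 2*(-2 - 1*(-5)) = 2*(-2 + 5) = 2*3 = 6)
p(W, N) = -9 (p(W, N) = -3 - 1*6 = -3 - 6 = -9)
(p(-22, 10) + 502)² = (-9 + 502)² = 493² = 243049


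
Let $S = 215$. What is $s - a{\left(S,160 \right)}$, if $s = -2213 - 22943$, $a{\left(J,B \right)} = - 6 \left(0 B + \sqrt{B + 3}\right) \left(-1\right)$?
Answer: $-25156 - 6 \sqrt{163} \approx -25233.0$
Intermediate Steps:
$a{\left(J,B \right)} = 6 \sqrt{3 + B}$ ($a{\left(J,B \right)} = - 6 \left(0 + \sqrt{3 + B}\right) \left(-1\right) = - 6 \sqrt{3 + B} \left(-1\right) = 6 \sqrt{3 + B}$)
$s = -25156$
$s - a{\left(S,160 \right)} = -25156 - 6 \sqrt{3 + 160} = -25156 - 6 \sqrt{163}$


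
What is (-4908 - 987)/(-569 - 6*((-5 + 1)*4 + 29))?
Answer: 5895/647 ≈ 9.1113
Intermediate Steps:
(-4908 - 987)/(-569 - 6*((-5 + 1)*4 + 29)) = -5895/(-569 - 6*(-4*4 + 29)) = -5895/(-569 - 6*(-16 + 29)) = -5895/(-569 - 6*13) = -5895/(-569 - 78) = -5895/(-647) = -5895*(-1/647) = 5895/647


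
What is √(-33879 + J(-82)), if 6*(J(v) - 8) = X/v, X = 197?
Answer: I*√2049761667/246 ≈ 184.04*I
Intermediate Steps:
J(v) = 8 + 197/(6*v) (J(v) = 8 + (197/v)/6 = 8 + 197/(6*v))
√(-33879 + J(-82)) = √(-33879 + (8 + (197/6)/(-82))) = √(-33879 + (8 + (197/6)*(-1/82))) = √(-33879 + (8 - 197/492)) = √(-33879 + 3739/492) = √(-16664729/492) = I*√2049761667/246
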